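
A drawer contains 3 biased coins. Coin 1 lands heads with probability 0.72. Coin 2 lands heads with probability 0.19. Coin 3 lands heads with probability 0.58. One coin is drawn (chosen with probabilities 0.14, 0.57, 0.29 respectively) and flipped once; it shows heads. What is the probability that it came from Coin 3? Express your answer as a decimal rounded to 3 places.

Tabulate prior·likelihood by source: [1] prior 0.14, lik 0.72, product 0.1008; [2] prior 0.57, lik 0.19, product 0.1083; [3] prior 0.29, lik 0.58, product 0.1682.
Normalizing constant = 0.37730; the posterior for Coin 3 is its product over the sum, 0.1682/0.37730 = 0.446.

Posterior probability ≈ 0.446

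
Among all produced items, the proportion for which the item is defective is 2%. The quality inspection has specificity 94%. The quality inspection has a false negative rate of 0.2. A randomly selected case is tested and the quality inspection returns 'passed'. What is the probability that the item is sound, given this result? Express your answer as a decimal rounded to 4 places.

P(¬H | E) ≈ 0.9957

Write H for 'the item is defective'. Prior odds H:¬H = 0.02/0.98 = 0.020408. For the 'passed' outcome, the likelihood ratio is 0.2/0.94 = 0.21277.
Posterior odds = 0.020408 × 0.21277 = 0.0043422, so P(H|E) = 0.0043422/(1+0.0043422) = 0.0043. Then P(¬H|E) = 1 − 0.0043 = 0.9957.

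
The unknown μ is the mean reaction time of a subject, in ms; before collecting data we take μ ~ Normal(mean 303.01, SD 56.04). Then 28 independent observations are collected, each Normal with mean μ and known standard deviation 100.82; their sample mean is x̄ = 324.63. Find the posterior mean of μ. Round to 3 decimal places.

Posterior mean ≈ 322.390

Prior precision 1/τ₀² = 1/56.04² = 0.00031842; data precision n/σ² = 28/100.82² = 0.00275464.
Posterior precision = 0.00031842 + 0.00275464 = 0.00307306.
Posterior mean = (0.00031842·303.01 + 0.00275464·324.63) / 0.00307306 = 322.390.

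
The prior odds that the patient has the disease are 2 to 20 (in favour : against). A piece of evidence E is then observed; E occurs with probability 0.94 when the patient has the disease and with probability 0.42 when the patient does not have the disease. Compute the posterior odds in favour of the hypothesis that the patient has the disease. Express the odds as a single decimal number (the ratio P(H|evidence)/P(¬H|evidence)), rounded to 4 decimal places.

Prior odds = 2/20 = 0.10000.
Likelihood ratio for E = 0.94/0.42 = 2.2381.
Posterior odds = prior odds × LR = 0.22381.

Posterior odds ≈ 0.2238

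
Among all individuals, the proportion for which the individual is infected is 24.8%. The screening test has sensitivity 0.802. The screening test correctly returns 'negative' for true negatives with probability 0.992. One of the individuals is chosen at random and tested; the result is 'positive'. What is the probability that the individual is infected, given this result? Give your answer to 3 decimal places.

Write H for 'the individual is infected'. Prior odds H:¬H = 0.248/0.752 = 0.32979. For the 'positive' outcome, the likelihood ratio is 0.802/0.008 = 100.25.
Posterior odds = 0.32979 × 100.25 = 33.061, so P(H|E) = 33.061/(1+33.061) = 0.971.

P(H | E) ≈ 0.971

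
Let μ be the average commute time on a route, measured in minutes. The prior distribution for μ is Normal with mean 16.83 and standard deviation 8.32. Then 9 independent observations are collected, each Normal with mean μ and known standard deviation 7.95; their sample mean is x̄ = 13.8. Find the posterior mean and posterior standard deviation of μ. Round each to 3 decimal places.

With known σ, the Normal prior is conjugate. Weight on the data is w = (n/σ²)/(n/σ² + 1/τ₀²) = 0.142399/(0.142399+0.0144462) = 0.90790.
Posterior mean = w·x̄ + (1−w)·μ₀ = 0.90790·13.8 + 0.092105·16.83 = 14.079. Posterior variance = 1/(0.142399+0.0144462) = 6.37570, so SD = 2.525.

Posterior mean ≈ 14.079; posterior SD ≈ 2.525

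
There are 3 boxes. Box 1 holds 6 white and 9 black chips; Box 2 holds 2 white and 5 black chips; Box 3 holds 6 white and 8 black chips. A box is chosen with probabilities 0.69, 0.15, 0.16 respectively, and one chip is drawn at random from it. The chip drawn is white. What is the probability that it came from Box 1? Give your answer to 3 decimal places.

Posterior probability ≈ 0.712

Tabulate prior·likelihood by source: [1] prior 0.69, lik 0.4, product 0.2760; [2] prior 0.15, lik 0.2857, product 0.04286; [3] prior 0.16, lik 0.4286, product 0.06857.
Normalizing constant = 0.38743; the posterior for Box 1 is its product over the sum, 0.2760/0.38743 = 0.712.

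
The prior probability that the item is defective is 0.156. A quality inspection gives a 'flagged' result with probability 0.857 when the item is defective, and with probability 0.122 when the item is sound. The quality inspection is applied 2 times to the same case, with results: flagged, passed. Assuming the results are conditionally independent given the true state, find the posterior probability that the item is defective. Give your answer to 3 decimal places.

Let H be the event that the item is defective; start with P(H) = 0.156. P('flagged'|H) = 0.857, P('flagged'|¬H) = 0.122.
Update on result 1 ('flagged'): P(H) ← 0.857·0.1560 / (0.857·0.1560 + 0.122·0.8440) = 0.13369/0.23666 = 0.5649.
Update on result 2 ('passed'): P(H) ← 0.143·0.5649 / (0.143·0.5649 + 0.878·0.4351) = 0.080782/0.46279 = 0.1746.

Posterior P(H) ≈ 0.175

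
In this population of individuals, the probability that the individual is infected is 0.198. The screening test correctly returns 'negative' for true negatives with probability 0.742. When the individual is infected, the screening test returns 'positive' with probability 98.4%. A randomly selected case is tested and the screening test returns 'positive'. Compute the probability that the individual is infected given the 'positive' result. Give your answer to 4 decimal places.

P(H | E) ≈ 0.4850

Let H be the event that the individual is infected. P(H) = 0.198, so P(¬H) = 0.802. With E the 'positive' result, P(E|H) = 0.984 and P(E|¬H) = 0.258.
P(E) = 0.984·0.198 + 0.258·0.802 = 0.19483 + 0.20692 = 0.40175.
By Bayes' theorem, P(H|E) = 0.19483 / 0.40175 = 0.4850.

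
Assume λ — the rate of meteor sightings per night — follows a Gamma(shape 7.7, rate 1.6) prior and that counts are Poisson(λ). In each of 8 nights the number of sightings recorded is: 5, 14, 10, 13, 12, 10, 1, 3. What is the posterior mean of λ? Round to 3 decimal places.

Total count ∑xᵢ = 68 over n = 8 nights.
Gamma is conjugate to the Poisson likelihood: posterior is Gamma(shape = 7.7+68 = 75.7, rate = 1.6+8 = 9.6).
E[λ | data] = 75.7/9.6 = 7.885.

Posterior mean ≈ 7.885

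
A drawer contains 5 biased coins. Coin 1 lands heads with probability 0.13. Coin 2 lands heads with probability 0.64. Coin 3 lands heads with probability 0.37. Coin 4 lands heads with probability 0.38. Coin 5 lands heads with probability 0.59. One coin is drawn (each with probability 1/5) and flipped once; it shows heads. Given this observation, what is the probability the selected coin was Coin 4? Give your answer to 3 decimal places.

Tabulate prior·likelihood by source: [1] prior 0.2, lik 0.13, product 0.02600; [2] prior 0.2, lik 0.64, product 0.1280; [3] prior 0.2, lik 0.37, product 0.07400; [4] prior 0.2, lik 0.38, product 0.07600; [5] prior 0.2, lik 0.59, product 0.1180.
Normalizing constant = 0.42200; the posterior for Coin 4 is its product over the sum, 0.07600/0.42200 = 0.180.

Posterior probability ≈ 0.180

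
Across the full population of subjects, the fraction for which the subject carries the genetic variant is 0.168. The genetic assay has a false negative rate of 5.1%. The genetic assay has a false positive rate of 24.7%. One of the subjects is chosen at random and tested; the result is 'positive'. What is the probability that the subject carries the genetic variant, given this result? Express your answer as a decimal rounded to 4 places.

P(H | E) ≈ 0.4369

Let H be the event that the subject carries the genetic variant. P(H) = 0.168, so P(¬H) = 0.832. With E the 'positive' result, P(E|H) = 0.949 and P(E|¬H) = 0.247.
P(E) = 0.949·0.168 + 0.247·0.832 = 0.15943 + 0.20550 = 0.36494.
By Bayes' theorem, P(H|E) = 0.15943 / 0.36494 = 0.4369.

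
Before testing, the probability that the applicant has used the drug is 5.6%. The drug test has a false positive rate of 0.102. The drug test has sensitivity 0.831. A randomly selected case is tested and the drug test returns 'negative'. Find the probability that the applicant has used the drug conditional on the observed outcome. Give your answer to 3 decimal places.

P(H | E) ≈ 0.011

Write H for 'the applicant has used the drug'. Prior odds H:¬H = 0.056/0.944 = 0.059322. For the 'negative' outcome, the likelihood ratio is 0.169/0.898 = 0.18820.
Posterior odds = 0.059322 × 0.18820 = 0.011164, so P(H|E) = 0.011164/(1+0.011164) = 0.011.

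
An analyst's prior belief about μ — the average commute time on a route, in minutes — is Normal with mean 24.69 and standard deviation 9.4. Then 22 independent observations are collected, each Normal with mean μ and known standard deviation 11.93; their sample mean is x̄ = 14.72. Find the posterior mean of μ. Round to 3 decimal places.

Prior precision 1/τ₀² = 1/9.4² = 0.0113173; data precision n/σ² = 22/11.93² = 0.154576.
Posterior precision = 0.0113173 + 0.154576 = 0.165893.
Posterior mean = (0.0113173·24.69 + 0.154576·14.72) / 0.165893 = 15.400.

Posterior mean ≈ 15.400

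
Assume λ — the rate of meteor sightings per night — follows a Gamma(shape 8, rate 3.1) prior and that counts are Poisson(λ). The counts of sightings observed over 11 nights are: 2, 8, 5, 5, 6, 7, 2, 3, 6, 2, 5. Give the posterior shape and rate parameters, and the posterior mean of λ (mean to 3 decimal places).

Posterior: Gamma(shape=59, rate=14.1); mean ≈ 4.184

Total count ∑xᵢ = 51 over n = 11 nights.
Gamma is conjugate to the Poisson likelihood: posterior is Gamma(shape = 8+51 = 59, rate = 3.1+11 = 14.1).
E[λ | data] = 59/14.1 = 4.184.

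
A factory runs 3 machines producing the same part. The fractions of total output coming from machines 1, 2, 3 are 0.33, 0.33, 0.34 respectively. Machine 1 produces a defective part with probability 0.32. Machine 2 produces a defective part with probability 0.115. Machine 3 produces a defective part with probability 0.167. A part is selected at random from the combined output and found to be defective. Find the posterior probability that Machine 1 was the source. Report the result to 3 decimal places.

Posterior probability ≈ 0.527

P(defective|M1) = 0.32; P(defective|M2) = 0.115; P(defective|M3) = 0.167.
Prior × likelihood for each source: 0.33·0.32=0.1056, 0.33·0.115=0.03795, 0.34·0.167=0.05678. Summing gives P(defective) = 0.20033.
P(Machine 1 | defective) = 0.1056 / 0.20033 = 0.527.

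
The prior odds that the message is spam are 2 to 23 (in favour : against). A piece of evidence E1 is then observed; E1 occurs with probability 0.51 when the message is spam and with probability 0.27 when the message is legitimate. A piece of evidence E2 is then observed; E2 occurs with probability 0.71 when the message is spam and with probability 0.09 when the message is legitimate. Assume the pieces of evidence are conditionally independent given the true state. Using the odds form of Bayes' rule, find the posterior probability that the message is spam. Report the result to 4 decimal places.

Prior odds = 2/23 = 0.086957. In log-odds, ln(0.086957) = -2.4423.
Add log likelihood ratios: ln(1.8889) + ln(7.8889) = 2.7014.
Posterior log-odds = 0.25910, so posterior odds = exp(0.25910) = 1.2958. Converting, P(H|E) = 1.2958/2.2958 = 0.5644.

Posterior probability ≈ 0.5644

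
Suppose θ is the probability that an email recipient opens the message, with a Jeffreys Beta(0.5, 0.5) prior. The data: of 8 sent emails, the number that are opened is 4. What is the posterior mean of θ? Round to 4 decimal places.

Posterior mean ≈ 0.5000

The binomial likelihood is conjugate to the Beta prior: with 4 successes and 4 failures, the posterior is Beta(0.5+4, 0.5+4) = Beta(4.5, 4.5).
E[θ | data] = 4.5/(4.5+4.5) = 0.5000.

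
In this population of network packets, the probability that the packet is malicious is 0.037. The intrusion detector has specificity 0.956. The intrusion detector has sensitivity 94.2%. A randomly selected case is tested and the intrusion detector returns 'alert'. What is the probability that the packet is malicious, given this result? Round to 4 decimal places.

P(H | E) ≈ 0.4513

Write H for 'the packet is malicious'. Prior odds H:¬H = 0.037/0.963 = 0.038422. For the 'alert' outcome, the likelihood ratio is 0.942/0.044 = 21.409.
Posterior odds = 0.038422 × 21.409 = 0.82257, so P(H|E) = 0.82257/(1+0.82257) = 0.4513.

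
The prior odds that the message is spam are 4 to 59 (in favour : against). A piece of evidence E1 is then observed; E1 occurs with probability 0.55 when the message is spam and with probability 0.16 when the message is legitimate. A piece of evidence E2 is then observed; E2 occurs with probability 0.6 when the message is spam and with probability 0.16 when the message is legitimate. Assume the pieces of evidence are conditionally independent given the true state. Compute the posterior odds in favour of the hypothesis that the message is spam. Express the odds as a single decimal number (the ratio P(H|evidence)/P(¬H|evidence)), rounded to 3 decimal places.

Prior odds = 4/59 = 0.067797. In log-odds, ln(0.067797) = -2.6912.
Add log likelihood ratios: ln(3.4375) + ln(3.7500) = 2.5565.
Posterior log-odds = -0.13474, so posterior odds = exp(-0.13474) = 0.87394.

Posterior odds ≈ 0.874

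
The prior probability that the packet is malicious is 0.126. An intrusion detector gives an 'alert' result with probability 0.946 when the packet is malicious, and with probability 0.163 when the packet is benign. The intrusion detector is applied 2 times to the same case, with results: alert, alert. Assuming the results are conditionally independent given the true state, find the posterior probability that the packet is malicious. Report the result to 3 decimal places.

Posterior P(H) ≈ 0.829

With H the event that the packet is malicious, the joint likelihood of the observed sequence is P(data|H) = 0.946·0.946 = 0.89492 and P(data|¬H) = 0.163·0.163 = 0.026569.
Bayes: P(H|data) = 0.126·0.89492 / (0.126·0.89492 + 0.874·0.026569) = 0.11276/0.13598 = 0.8292.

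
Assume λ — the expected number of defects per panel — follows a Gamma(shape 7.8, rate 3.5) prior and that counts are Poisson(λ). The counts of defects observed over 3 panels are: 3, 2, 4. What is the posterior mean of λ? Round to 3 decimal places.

Total count ∑xᵢ = 9 over n = 3 panels.
Gamma is conjugate to the Poisson likelihood: posterior is Gamma(shape = 7.8+9 = 16.8, rate = 3.5+3 = 6.5).
E[λ | data] = 16.8/6.5 = 2.585.

Posterior mean ≈ 2.585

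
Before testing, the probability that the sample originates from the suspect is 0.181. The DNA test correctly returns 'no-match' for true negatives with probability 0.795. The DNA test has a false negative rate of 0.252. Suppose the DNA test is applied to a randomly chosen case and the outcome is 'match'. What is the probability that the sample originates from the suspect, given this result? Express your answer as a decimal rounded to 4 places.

Write H for 'the sample originates from the suspect'. Prior odds H:¬H = 0.181/0.819 = 0.22100. For the 'match' outcome, the likelihood ratio is 0.748/0.205 = 3.6488.
Posterior odds = 0.22100 × 3.6488 = 0.80638, so P(H|E) = 0.80638/(1+0.80638) = 0.4464.

P(H | E) ≈ 0.4464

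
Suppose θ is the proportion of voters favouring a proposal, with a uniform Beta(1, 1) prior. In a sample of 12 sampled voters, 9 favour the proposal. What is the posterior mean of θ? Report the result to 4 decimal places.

The binomial likelihood is conjugate to the Beta prior: with 9 successes and 3 failures, the posterior is Beta(1+9, 1+3) = Beta(10, 4).
Posterior mean = α/(α+β) = 10/14 = 0.7143.

Posterior mean ≈ 0.7143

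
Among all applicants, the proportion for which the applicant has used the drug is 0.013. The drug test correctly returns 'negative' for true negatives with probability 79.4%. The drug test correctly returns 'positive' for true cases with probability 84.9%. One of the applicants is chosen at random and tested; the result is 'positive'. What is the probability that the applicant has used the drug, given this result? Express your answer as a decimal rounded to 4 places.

Write H for 'the applicant has used the drug'. Prior odds H:¬H = 0.013/0.987 = 0.013171. For the 'positive' outcome, the likelihood ratio is 0.849/0.206 = 4.1214.
Posterior odds = 0.013171 × 4.1214 = 0.054283, so P(H|E) = 0.054283/(1+0.054283) = 0.0515.

P(H | E) ≈ 0.0515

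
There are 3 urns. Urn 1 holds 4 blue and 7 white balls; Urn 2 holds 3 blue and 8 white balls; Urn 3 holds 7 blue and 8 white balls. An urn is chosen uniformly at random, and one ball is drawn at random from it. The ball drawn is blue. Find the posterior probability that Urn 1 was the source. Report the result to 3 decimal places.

Posterior probability ≈ 0.330

Tabulate prior·likelihood by source: [1] prior 0.333333, lik 0.3636, product 0.1212; [2] prior 0.333333, lik 0.2727, product 0.09091; [3] prior 0.333333, lik 0.4667, product 0.1556.
Normalizing constant = 0.36768; the posterior for Urn 1 is its product over the sum, 0.1212/0.36768 = 0.330.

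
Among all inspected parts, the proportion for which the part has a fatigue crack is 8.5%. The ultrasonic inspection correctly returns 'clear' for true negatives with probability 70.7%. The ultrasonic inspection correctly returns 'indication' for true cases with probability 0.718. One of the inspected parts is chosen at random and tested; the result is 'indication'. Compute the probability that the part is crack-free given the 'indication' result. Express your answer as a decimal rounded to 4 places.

P(¬H | E) ≈ 0.8146

Write H for 'the part has a fatigue crack'. Prior odds H:¬H = 0.085/0.915 = 0.092896. For the 'indication' outcome, the likelihood ratio is 0.718/0.293 = 2.4505.
Posterior odds = 0.092896 × 2.4505 = 0.22764, so P(H|E) = 0.22764/(1+0.22764) = 0.1854. Then P(¬H|E) = 1 − 0.1854 = 0.8146.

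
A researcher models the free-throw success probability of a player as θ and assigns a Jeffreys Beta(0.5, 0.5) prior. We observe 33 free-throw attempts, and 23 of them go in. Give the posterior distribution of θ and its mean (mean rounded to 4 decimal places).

Observing 23 successes and 10 failures updates Beta(0.5, 0.5) by adding the success and failure counts to the two shape parameters: α = 0.5+23 = 23.5, β = 0.5+10 = 10.5.
E[θ | data] = 23.5/(23.5+10.5) = 0.6912.

Posterior: Beta(23.5, 10.5); mean ≈ 0.6912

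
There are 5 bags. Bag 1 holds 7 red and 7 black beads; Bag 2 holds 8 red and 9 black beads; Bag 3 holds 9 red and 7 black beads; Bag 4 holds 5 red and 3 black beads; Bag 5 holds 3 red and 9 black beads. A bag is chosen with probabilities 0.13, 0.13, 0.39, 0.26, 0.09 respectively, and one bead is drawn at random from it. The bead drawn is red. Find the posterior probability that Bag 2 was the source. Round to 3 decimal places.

Posterior probability ≈ 0.115

P(red|Bag 1) = 0.5; P(red|Bag 2) = 0.4706; P(red|Bag 3) = 0.5625; P(red|Bag 4) = 0.625; P(red|Bag 5) = 0.25.
Prior × likelihood for each source: 0.13·0.5=0.06500, 0.13·0.4706=0.06118, 0.39·0.5625=0.2194, 0.26·0.625=0.1625, 0.09·0.25=0.02250. Summing gives P(red) = 0.53055.
P(Bag 2 | red) = 0.06118 / 0.53055 = 0.115.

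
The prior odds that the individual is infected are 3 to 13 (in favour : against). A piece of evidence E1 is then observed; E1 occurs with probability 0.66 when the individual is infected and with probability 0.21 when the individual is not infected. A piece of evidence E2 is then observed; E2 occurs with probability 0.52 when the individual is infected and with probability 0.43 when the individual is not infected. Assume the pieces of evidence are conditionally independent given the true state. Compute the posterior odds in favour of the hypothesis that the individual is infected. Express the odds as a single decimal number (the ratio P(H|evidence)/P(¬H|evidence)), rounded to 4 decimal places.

Prior odds = 3/13 = 0.23077.
Likelihood ratio for E1 = 0.66/0.21 = 3.1429.
Likelihood ratio for E2 = 0.52/0.43 = 1.2093.
Posterior odds = prior odds × LR₁ × LR₂ = 0.87708.

Posterior odds ≈ 0.8771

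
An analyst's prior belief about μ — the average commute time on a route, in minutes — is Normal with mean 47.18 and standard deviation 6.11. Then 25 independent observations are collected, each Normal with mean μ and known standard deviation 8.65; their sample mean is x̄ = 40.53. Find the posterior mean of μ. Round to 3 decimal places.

Posterior mean ≈ 41.024

With known σ, the Normal prior is conjugate. Weight on the data is w = (n/σ²)/(n/σ² + 1/τ₀²) = 0.334124/(0.334124+0.0267866) = 0.92578.
Posterior mean = w·x̄ + (1−w)·μ₀ = 0.92578·40.53 + 0.074219·47.18 = 41.024.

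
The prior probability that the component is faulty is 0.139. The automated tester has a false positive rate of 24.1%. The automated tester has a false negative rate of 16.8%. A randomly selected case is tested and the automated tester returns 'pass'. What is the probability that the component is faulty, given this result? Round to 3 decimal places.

P(H | E) ≈ 0.035

Let H be the event that the component is faulty. P(H) = 0.139, so P(¬H) = 0.861. With E the 'pass' result, P(E|H) = 0.168 and P(E|¬H) = 0.759.
P(E) = 0.168·0.139 + 0.759·0.861 = 0.023352 + 0.65350 = 0.67685.
By Bayes' theorem, P(H|E) = 0.023352 / 0.67685 = 0.035.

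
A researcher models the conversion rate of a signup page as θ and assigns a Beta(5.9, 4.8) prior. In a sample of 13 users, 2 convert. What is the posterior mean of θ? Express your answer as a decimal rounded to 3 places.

Posterior mean ≈ 0.333

The binomial likelihood is conjugate to the Beta prior: with 2 successes and 11 failures, the posterior is Beta(5.9+2, 4.8+11) = Beta(7.9, 15.8).
Posterior mean = α/(α+β) = 7.9/23.7 = 0.333.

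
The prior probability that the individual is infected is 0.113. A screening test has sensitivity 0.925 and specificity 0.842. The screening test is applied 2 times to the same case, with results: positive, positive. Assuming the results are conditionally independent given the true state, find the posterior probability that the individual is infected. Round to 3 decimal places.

Posterior P(H) ≈ 0.814

Let H be the event that the individual is infected; start with P(H) = 0.113. P('positive'|H) = 0.925, P('positive'|¬H) = 0.158.
Update on result 1 ('positive'): P(H) ← 0.925·0.1130 / (0.925·0.1130 + 0.158·0.8870) = 0.10453/0.24467 = 0.4272.
Update on result 2 ('positive'): P(H) ← 0.925·0.4272 / (0.925·0.4272 + 0.158·0.5728) = 0.39517/0.48567 = 0.8137.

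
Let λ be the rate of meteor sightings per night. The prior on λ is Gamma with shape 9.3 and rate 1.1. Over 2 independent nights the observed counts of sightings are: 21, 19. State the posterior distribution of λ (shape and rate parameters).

The Poisson likelihood adds the total count to the shape and the number of exposure periods to the rate. Here ∑xᵢ = 40 and n = 2, so shape 9.3→49.3 and rate 1.1→3.1.

Posterior: Gamma(shape=49.3, rate=3.1)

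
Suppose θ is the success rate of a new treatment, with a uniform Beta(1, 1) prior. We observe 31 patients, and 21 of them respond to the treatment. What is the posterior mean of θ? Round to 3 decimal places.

Posterior mean ≈ 0.667

Observing 21 successes and 10 failures updates Beta(1, 1) by adding the success and failure counts to the two shape parameters: α = 1+21 = 22, β = 1+10 = 11.
E[θ | data] = 22/(22+11) = 0.667.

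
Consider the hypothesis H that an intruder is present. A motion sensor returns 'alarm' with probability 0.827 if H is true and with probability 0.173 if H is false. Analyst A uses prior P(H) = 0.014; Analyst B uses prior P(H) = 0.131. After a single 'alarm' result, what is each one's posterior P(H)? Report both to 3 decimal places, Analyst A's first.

Analyst A: 0.064; Analyst B: 0.419

P('+'|H) = 0.827, P('+'|¬H) = 0.173.
Analyst A: numerator 0.827·0.014 = 0.011578; evidence = 0.011578+0.173·0.986 = 0.18216; posterior = 0.064.
Analyst B: numerator 0.827·0.131 = 0.10834; evidence = 0.10834+0.173·0.869 = 0.25867; posterior = 0.419.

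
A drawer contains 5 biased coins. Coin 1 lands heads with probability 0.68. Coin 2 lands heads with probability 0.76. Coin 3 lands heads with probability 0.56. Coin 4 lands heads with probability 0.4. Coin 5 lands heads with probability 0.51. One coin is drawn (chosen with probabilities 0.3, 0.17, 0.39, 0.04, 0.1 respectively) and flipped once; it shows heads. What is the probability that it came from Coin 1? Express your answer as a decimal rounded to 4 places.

Tabulate prior·likelihood by source: [1] prior 0.3, lik 0.68, product 0.2040; [2] prior 0.17, lik 0.76, product 0.1292; [3] prior 0.39, lik 0.56, product 0.2184; [4] prior 0.04, lik 0.4, product 0.01600; [5] prior 0.1, lik 0.51, product 0.05100.
Normalizing constant = 0.61860; the posterior for Coin 1 is its product over the sum, 0.2040/0.61860 = 0.3298.

Posterior probability ≈ 0.3298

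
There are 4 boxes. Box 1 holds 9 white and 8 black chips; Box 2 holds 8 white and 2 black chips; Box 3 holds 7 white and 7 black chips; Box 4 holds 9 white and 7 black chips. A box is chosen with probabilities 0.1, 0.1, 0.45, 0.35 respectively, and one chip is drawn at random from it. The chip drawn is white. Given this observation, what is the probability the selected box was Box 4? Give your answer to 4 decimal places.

Posterior probability ≈ 0.3548

Tabulate prior·likelihood by source: [1] prior 0.1, lik 0.5294, product 0.05294; [2] prior 0.1, lik 0.8, product 0.08000; [3] prior 0.45, lik 0.5, product 0.2250; [4] prior 0.35, lik 0.5625, product 0.1969.
Normalizing constant = 0.55482; the posterior for Box 4 is its product over the sum, 0.1969/0.55482 = 0.3548.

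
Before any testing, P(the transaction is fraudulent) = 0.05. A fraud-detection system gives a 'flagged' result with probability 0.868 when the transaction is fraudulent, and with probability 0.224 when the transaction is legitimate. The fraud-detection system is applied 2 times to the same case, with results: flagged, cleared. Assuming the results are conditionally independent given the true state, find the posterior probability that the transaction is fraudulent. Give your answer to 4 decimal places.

Posterior P(H) ≈ 0.0335

Let H be the event that the transaction is fraudulent; start with P(H) = 0.05. P('flagged'|H) = 0.868, P('flagged'|¬H) = 0.224.
Update on result 1 ('flagged'): P(H) ← 0.868·0.0500 / (0.868·0.0500 + 0.224·0.9500) = 0.043400/0.25620 = 0.1694.
Update on result 2 ('cleared'): P(H) ← 0.132·0.1694 / (0.132·0.1694 + 0.776·0.8306) = 0.022361/0.66691 = 0.0335.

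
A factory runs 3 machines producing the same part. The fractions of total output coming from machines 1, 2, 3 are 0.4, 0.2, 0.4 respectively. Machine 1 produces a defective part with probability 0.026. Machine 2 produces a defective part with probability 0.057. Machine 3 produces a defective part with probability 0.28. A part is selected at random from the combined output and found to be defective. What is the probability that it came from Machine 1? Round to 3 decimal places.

P(defective|M1) = 0.026; P(defective|M2) = 0.057; P(defective|M3) = 0.28.
Prior × likelihood for each source: 0.4·0.026=0.01040, 0.2·0.057=0.01140, 0.4·0.28=0.1120. Summing gives P(defective) = 0.13380.
P(Machine 1 | defective) = 0.01040 / 0.13380 = 0.078.

Posterior probability ≈ 0.078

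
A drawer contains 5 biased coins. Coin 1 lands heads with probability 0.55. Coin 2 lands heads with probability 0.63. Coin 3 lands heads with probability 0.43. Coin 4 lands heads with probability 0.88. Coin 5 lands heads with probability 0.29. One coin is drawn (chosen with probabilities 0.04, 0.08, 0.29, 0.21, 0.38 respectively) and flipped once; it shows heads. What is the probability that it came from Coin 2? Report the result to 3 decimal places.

Posterior probability ≈ 0.102

Tabulate prior·likelihood by source: [1] prior 0.04, lik 0.55, product 0.02200; [2] prior 0.08, lik 0.63, product 0.05040; [3] prior 0.29, lik 0.43, product 0.1247; [4] prior 0.21, lik 0.88, product 0.1848; [5] prior 0.38, lik 0.29, product 0.1102.
Normalizing constant = 0.49210; the posterior for Coin 2 is its product over the sum, 0.05040/0.49210 = 0.102.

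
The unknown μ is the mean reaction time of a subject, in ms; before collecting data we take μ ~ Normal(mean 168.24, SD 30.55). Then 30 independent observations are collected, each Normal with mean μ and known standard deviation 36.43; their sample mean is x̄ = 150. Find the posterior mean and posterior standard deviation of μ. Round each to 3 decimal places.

Posterior mean ≈ 150.825; posterior SD ≈ 6.499

Prior precision 1/τ₀² = 1/30.55² = 0.00107146; data precision n/σ² = 30/36.43² = 0.0226049.
Posterior precision = 0.00107146 + 0.0226049 = 0.0236764, giving posterior SD = 1/√0.0236764 = 6.499.
Posterior mean = (0.00107146·168.24 + 0.0226049·150) / 0.0236764 = 150.825.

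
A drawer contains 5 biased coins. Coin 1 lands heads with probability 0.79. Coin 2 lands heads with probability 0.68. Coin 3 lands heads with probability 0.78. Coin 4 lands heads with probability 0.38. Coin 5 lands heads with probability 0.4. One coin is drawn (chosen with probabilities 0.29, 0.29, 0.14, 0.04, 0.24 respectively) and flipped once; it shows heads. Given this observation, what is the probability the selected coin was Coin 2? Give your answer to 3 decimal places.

Posterior probability ≈ 0.305

Tabulate prior·likelihood by source: [1] prior 0.29, lik 0.79, product 0.2291; [2] prior 0.29, lik 0.68, product 0.1972; [3] prior 0.14, lik 0.78, product 0.1092; [4] prior 0.04, lik 0.38, product 0.01520; [5] prior 0.24, lik 0.4, product 0.09600.
Normalizing constant = 0.64670; the posterior for Coin 2 is its product over the sum, 0.1972/0.64670 = 0.305.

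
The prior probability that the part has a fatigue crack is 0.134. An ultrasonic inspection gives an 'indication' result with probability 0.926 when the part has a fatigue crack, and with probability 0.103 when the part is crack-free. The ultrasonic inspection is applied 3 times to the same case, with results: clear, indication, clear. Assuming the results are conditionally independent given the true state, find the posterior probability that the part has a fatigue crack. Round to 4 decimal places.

With H the event that the part has a fatigue crack, the joint likelihood of the observed sequence is P(data|H) = 0.074·0.926·0.074 = 0.0050708 and P(data|¬H) = 0.897·0.103·0.897 = 0.082875.
Bayes: P(H|data) = 0.134·0.0050708 / (0.134·0.0050708 + 0.866·0.082875) = 0.00067948/0.072449 = 0.0094.

Posterior P(H) ≈ 0.0094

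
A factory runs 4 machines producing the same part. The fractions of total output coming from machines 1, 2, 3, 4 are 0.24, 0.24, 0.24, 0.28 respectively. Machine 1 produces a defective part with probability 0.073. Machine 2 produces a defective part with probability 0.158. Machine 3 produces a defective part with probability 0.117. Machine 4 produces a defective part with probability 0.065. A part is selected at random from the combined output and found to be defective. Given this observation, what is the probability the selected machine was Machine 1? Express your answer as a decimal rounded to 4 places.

Posterior probability ≈ 0.1722

P(defective|M1) = 0.073; P(defective|M2) = 0.158; P(defective|M3) = 0.117; P(defective|M4) = 0.065.
Prior × likelihood for each source: 0.24·0.073=0.01752, 0.24·0.158=0.03792, 0.24·0.117=0.02808, 0.28·0.065=0.01820. Summing gives P(defective) = 0.10172.
P(Machine 1 | defective) = 0.01752 / 0.10172 = 0.1722.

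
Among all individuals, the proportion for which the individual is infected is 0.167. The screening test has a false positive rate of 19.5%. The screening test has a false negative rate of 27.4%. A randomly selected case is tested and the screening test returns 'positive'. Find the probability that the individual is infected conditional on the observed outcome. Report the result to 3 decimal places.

P(H | E) ≈ 0.427

Let H be the event that the individual is infected. P(H) = 0.167, so P(¬H) = 0.833. With E the 'positive' result, P(E|H) = 0.726 and P(E|¬H) = 0.195.
P(E) = 0.726·0.167 + 0.195·0.833 = 0.12124 + 0.16243 = 0.28368.
By Bayes' theorem, P(H|E) = 0.12124 / 0.28368 = 0.427.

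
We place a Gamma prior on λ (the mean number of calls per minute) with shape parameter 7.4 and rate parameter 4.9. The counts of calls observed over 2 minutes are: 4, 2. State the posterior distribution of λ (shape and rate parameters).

The Poisson likelihood adds the total count to the shape and the number of exposure periods to the rate. Here ∑xᵢ = 6 and n = 2, so shape 7.4→13.4 and rate 4.9→6.9.

Posterior: Gamma(shape=13.4, rate=6.9)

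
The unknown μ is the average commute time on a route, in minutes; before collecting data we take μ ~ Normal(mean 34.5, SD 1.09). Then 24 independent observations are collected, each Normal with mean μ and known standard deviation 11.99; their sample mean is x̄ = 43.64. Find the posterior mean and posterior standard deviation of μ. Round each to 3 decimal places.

Prior precision 1/τ₀² = 1/1.09² = 0.841680; data precision n/σ² = 24/11.99² = 0.166945.
Posterior precision = 0.841680 + 0.166945 = 1.00862, giving posterior SD = 1/√1.00862 = 0.996.
Posterior mean = (0.841680·34.5 + 0.166945·43.64) / 1.00862 = 36.013.

Posterior mean ≈ 36.013; posterior SD ≈ 0.996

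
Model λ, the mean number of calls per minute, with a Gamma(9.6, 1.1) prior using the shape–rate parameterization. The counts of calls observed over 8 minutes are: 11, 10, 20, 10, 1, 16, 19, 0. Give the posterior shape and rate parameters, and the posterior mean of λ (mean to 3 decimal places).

Posterior: Gamma(shape=96.6, rate=9.1); mean ≈ 10.615

The Poisson likelihood adds the total count to the shape and the number of exposure periods to the rate. Here ∑xᵢ = 87 and n = 8, so shape 9.6→96.6 and rate 1.1→9.1.
E[λ | data] = 96.6/9.1 = 10.615.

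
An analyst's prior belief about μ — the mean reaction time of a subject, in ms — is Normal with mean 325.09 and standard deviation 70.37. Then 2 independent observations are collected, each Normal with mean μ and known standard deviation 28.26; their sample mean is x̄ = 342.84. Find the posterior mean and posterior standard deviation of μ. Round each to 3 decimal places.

Prior precision 1/τ₀² = 1/70.37² = 0.00020194; data precision n/σ² = 2/28.26² = 0.00250430.
Posterior precision = 0.00020194 + 0.00250430 = 0.00270624, giving posterior SD = 1/√0.00270624 = 19.223.
Posterior mean = (0.00020194·325.09 + 0.00250430·342.84) / 0.00270624 = 341.515.

Posterior mean ≈ 341.515; posterior SD ≈ 19.223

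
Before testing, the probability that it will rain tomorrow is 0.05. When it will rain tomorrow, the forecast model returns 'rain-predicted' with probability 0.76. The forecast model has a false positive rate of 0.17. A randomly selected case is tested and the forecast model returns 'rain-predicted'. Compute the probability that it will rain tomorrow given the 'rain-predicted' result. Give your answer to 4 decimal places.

Write H for 'it will rain tomorrow'. Prior odds H:¬H = 0.05/0.95 = 0.052632. For the 'rain-predicted' outcome, the likelihood ratio is 0.76/0.17 = 4.4706.
Posterior odds = 0.052632 × 4.4706 = 0.23529, so P(H|E) = 0.23529/(1+0.23529) = 0.1905.

P(H | E) ≈ 0.1905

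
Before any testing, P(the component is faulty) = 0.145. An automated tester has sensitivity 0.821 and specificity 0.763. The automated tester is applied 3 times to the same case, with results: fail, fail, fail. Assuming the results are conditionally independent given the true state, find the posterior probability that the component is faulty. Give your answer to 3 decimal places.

Let H be the event that the component is faulty; start with P(H) = 0.145. P('fail'|H) = 0.821, P('fail'|¬H) = 0.237.
Update on result 1 ('fail'): P(H) ← 0.821·0.1450 / (0.821·0.1450 + 0.237·0.8550) = 0.11904/0.32168 = 0.3701.
Update on result 2 ('fail'): P(H) ← 0.821·0.3701 / (0.821·0.3701 + 0.237·0.6299) = 0.30383/0.45312 = 0.6705.
Update on result 3 ('fail'): P(H) ← 0.821·0.6705 / (0.821·0.6705 + 0.237·0.3295) = 0.55050/0.62859 = 0.8758.

Posterior P(H) ≈ 0.876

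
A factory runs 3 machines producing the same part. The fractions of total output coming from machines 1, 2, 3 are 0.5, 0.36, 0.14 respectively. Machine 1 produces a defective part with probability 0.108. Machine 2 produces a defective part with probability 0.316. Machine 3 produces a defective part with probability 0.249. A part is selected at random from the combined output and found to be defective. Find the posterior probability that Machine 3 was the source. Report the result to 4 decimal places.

Posterior probability ≈ 0.1720

P(defective|M1) = 0.108; P(defective|M2) = 0.316; P(defective|M3) = 0.249.
Prior × likelihood for each source: 0.5·0.108=0.05400, 0.36·0.316=0.1138, 0.14·0.249=0.03486. Summing gives P(defective) = 0.20262.
P(Machine 3 | defective) = 0.03486 / 0.20262 = 0.1720.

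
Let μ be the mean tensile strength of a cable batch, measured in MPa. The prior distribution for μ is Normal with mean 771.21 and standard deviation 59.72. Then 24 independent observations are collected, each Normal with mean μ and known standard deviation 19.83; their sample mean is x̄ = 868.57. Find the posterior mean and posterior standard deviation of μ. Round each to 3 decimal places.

Prior precision 1/τ₀² = 1/59.72² = 0.00028039; data precision n/σ² = 24/19.83² = 0.0610332.
Posterior precision = 0.00028039 + 0.0610332 = 0.0613135, giving posterior SD = 1/√0.0613135 = 4.039.
Posterior mean = (0.00028039·771.21 + 0.0610332·868.57) / 0.0613135 = 868.125.

Posterior mean ≈ 868.125; posterior SD ≈ 4.039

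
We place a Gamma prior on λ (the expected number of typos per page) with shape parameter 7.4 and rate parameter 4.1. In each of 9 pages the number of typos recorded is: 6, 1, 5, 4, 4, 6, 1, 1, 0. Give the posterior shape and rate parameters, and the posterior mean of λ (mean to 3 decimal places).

Posterior: Gamma(shape=35.4, rate=13.1); mean ≈ 2.702

Total count ∑xᵢ = 28 over n = 9 pages.
Gamma is conjugate to the Poisson likelihood: posterior is Gamma(shape = 7.4+28 = 35.4, rate = 4.1+9 = 13.1).
Posterior mean = shape/rate = 35.4/13.1 = 2.702.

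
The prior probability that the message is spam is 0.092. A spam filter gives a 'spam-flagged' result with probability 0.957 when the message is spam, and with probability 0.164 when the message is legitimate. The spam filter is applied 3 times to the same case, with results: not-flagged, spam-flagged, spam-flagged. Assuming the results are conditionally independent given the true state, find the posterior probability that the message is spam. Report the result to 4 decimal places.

With H the event that the message is spam, the joint likelihood of the observed sequence is P(data|H) = 0.043·0.957·0.957 = 0.039382 and P(data|¬H) = 0.836·0.164·0.164 = 0.022485.
Bayes: P(H|data) = 0.092·0.039382 / (0.092·0.039382 + 0.908·0.022485) = 0.0036231/0.024040 = 0.1507.

Posterior P(H) ≈ 0.1507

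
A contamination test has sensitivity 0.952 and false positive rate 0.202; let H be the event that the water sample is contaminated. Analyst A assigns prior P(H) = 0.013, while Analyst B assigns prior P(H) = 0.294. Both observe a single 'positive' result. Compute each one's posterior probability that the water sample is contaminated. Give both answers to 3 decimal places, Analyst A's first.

P('+'|H) = 0.952, P('+'|¬H) = 0.202.
Analyst A: numerator 0.952·0.013 = 0.012376; evidence = 0.012376+0.202·0.987 = 0.21175; posterior = 0.058.
Analyst B: numerator 0.952·0.294 = 0.27989; evidence = 0.27989+0.202·0.706 = 0.42250; posterior = 0.662.

Analyst A: 0.058; Analyst B: 0.662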